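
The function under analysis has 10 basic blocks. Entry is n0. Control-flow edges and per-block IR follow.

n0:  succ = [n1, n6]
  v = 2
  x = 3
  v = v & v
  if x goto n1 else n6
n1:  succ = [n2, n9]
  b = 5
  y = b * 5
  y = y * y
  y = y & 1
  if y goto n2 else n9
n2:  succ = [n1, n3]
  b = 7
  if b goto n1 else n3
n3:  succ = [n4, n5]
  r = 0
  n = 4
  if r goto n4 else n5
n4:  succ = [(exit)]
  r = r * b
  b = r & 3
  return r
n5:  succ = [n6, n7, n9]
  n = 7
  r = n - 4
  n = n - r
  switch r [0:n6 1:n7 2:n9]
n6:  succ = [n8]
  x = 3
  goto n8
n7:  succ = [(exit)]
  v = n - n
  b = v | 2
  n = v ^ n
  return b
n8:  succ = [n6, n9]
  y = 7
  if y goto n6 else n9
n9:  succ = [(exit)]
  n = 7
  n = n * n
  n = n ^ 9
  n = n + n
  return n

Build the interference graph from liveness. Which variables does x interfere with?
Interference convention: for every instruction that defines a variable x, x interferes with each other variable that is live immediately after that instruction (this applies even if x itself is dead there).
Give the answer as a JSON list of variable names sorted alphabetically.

Answer: ["v"]

Analysis:
Block summaries:
  n0: {v,x} / ∅
  n1: {b,y} / ∅
  n2: {b} / ∅
  n3: {n,r} / ∅
  n4: {b,r} / {b,r}
  n5: {n,r} / ∅
  n6: {x} / ∅
  n7: {b,n,v} / {n}
  n8: {y} / ∅
  n9: {n} / ∅

Liveness:
  n0 li=∅ lo=∅
  n1 li=∅ lo=∅
  n2 li=∅ lo={b}
  n3 li={b} lo={b,r}
  n4 li={b,r} lo=∅
  n5 li=∅ lo={n}
  n6 li=∅ lo=∅
  n7 li={n} lo=∅
  n8 li=∅ lo=∅
  n9 li=∅ lo=∅

Interference:
  b — {n,r,v}
  n — {b,r,v}
  r — {b,n}
  v — {b,n,x}
  x — {v}
  y — ∅

N(x) = ["v"]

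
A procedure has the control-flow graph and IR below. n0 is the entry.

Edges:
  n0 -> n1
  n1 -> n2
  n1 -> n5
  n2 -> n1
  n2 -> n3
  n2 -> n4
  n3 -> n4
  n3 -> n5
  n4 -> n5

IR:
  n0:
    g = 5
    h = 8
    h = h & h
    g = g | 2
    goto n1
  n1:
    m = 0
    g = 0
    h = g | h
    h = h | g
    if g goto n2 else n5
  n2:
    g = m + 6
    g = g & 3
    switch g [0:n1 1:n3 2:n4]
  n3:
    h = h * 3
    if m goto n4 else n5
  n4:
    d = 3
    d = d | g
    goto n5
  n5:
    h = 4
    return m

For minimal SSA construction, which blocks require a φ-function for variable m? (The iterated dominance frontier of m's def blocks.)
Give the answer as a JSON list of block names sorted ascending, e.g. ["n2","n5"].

idom tree: n1←n0 n2←n1 n3←n2 n4←n2 n5←n1
Join-block Dom:
  n1: preds {n0,n2}: {n0} ∩ {n0,n1,n2} = {n0}; idom=n0
  n4: preds {n2,n3}: {n0,n1,n2} ∩ {n0,n1,n2,n3} = {n0,n1,n2}; idom=n2
  n5: preds {n1,n3,n4}: {n0,n1} ∩ {n0,n1,n2,n3} ∩ {n0,n1,n2,n4} = {n0,n1}; idom=n1

Frontier:
  join n1 pred n0: · stop@n0
  join n1 pred n2: n2→n1 stop@n0
  join n4 pred n2: · stop@n2
  join n4 pred n3: n3 stop@n2
  join n5 pred n1: · stop@n1
  join n5 pred n3: n3→n2 stop@n1
  join n5 pred n4: n4→n2 stop@n1
  n0 → ∅
  n1 → {n1}
  n2 → {n1,n5}
  n3 → {n4,n5}
  n4 → {n5}
  n5 → ∅

φ for m: defs {n1}
  DF⁺ = {n1}

Answer: ["n1"]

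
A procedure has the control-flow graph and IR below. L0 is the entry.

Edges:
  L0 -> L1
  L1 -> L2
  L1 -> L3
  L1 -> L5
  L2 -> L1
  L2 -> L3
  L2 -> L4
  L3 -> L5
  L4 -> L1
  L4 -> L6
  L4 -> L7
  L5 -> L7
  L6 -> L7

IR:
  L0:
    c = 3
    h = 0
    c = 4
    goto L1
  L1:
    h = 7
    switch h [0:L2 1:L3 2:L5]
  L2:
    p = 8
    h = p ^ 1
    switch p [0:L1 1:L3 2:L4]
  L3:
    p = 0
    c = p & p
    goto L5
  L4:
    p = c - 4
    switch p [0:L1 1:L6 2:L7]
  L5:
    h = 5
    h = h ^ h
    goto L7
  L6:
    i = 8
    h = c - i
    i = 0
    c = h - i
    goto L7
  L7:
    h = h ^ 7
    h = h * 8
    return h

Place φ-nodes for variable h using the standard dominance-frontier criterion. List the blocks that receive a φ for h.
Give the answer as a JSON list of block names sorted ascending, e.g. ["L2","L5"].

Answer: ["L1", "L3", "L5", "L7"]

Analysis:
idom tree: L1←L0 L2←L1 L3←L1 L4←L2 L5←L1 L6←L4 L7←L1
Join-block Dom:
  L1: preds {L0,L2,L4}: {L0} ∩ {L0,L1,L2} ∩ {L0,L1,L2,L4} = {L0}; idom=L0
  L3: preds {L1,L2}: {L0,L1} ∩ {L0,L1,L2} = {L0,L1}; idom=L1
  L5: preds {L1,L3}: {L0,L1} ∩ {L0,L1,L3} = {L0,L1}; idom=L1
  L7: preds {L4,L5,L6}: {L0,L1,L2,L4} ∩ {L0,L1,L5} ∩ {L0,L1,L2,L4,L6} = {L0,L1}; idom=L1

Frontier:
  join L1 pred L0: · stop@L0
  join L1 pred L2: L2→L1 stop@L0
  join L1 pred L4: L4→L2→L1 stop@L0
  join L3 pred L1: · stop@L1
  join L3 pred L2: L2 stop@L1
  join L5 pred L1: · stop@L1
  join L5 pred L3: L3 stop@L1
  join L7 pred L4: L4→L2 stop@L1
  join L7 pred L5: L5 stop@L1
  join L7 pred L6: L6→L4→L2 stop@L1
  L0 → ∅
  L1 → {L1}
  L2 → {L1,L3,L7}
  L3 → {L5}
  L4 → {L1,L7}
  L5 → {L7}
  L6 → {L7}
  L7 → ∅

φ for h: defs {L0,L1,L2,L5,L6,L7}
  DF⁺ = {L1,L3,L5,L7}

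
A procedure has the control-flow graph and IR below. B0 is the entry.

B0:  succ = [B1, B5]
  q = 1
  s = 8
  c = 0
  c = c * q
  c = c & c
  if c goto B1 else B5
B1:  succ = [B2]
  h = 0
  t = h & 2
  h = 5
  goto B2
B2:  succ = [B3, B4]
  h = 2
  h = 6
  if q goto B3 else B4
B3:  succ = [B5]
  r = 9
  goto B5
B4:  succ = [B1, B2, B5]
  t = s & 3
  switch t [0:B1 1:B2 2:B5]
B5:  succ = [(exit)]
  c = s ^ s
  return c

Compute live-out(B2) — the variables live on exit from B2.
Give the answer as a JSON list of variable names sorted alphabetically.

Block summaries:
  B0: {c,q,s} / ∅
  B1: {h,t} / ∅
  B2: {h} / {q}
  B3: {r} / ∅
  B4: {t} / {s}
  B5: {c} / {s}

Liveness:
  B0 li=∅ lo={q,s}
  B1 li={q,s} lo={q,s}
  B2 li={q,s} lo={q,s}
  B3 li={s} lo={s}
  B4 li={q,s} lo={q,s}
  B5 li={s} lo=∅

live-out(B2) = ["q", "s"]

Answer: ["q", "s"]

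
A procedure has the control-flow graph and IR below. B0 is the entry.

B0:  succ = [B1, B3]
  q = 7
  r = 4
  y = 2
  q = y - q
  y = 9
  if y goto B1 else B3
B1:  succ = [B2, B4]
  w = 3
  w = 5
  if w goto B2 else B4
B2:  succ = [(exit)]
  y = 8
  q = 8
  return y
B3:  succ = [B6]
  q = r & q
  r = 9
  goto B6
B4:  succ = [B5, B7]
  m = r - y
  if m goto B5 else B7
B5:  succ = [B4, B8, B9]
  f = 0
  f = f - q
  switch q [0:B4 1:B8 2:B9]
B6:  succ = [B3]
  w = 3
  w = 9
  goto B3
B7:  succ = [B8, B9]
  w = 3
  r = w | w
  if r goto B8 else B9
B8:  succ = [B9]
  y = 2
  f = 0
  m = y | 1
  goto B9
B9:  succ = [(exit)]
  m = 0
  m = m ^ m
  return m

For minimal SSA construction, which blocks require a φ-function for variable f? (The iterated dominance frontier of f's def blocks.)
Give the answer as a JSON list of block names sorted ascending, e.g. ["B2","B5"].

Answer: ["B4", "B8", "B9"]

Analysis:
idom tree: B1←B0 B2←B1 B3←B0 B4←B1 B5←B4 B6←B3 B7←B4 B8←B4 B9←B4
Dom at joins:
  B3: preds {B0,B6}: {B0} ∩ {B0,B3,B6} = {B0}; idom=B0
  B4: preds {B1,B5}: {B0,B1} ∩ {B0,B1,B4,B5} = {B0,B1}; idom=B1
  B8: preds {B5,B7}: {B0,B1,B4,B5} ∩ {B0,B1,B4,B7} = {B0,B1,B4}; idom=B4
  B9: preds {B5,B7,B8}: {B0,B1,B4,B5} ∩ {B0,B1,B4,B7} ∩ {B0,B1,B4,B8} = {B0,B1,B4}; idom=B4

Frontier:
  join B3 pred B0: · stop@B0
  join B3 pred B6: B6→B3 stop@B0
  join B4 pred B1: · stop@B1
  join B4 pred B5: B5→B4 stop@B1
  join B8 pred B5: B5 stop@B4
  join B8 pred B7: B7 stop@B4
  join B9 pred B5: B5 stop@B4
  join B9 pred B7: B7 stop@B4
  join B9 pred B8: B8 stop@B4
  DF(B0)=∅
  DF(B1)=∅
  DF(B2)=∅
  DF(B3)={B3}
  DF(B4)={B4}
  DF(B5)={B4,B8,B9}
  DF(B6)={B3}
  DF(B7)={B8,B9}
  DF(B8)={B9}
  DF(B9)=∅

φ for f: defs {B5,B8}
  DF⁺ = {B4,B8,B9}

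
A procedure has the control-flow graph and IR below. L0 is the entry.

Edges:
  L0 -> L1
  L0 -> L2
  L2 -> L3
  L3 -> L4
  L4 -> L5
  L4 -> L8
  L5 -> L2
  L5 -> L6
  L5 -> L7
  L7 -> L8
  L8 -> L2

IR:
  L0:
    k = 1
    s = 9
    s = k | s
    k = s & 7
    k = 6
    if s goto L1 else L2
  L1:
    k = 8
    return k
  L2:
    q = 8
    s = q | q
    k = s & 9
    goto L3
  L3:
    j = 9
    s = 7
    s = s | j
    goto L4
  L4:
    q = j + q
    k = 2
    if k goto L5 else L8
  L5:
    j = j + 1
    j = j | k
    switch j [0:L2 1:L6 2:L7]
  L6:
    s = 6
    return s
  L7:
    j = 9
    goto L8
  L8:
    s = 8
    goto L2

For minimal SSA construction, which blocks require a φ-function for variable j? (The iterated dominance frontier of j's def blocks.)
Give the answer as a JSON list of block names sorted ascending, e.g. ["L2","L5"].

Answer: ["L2", "L8"]

Analysis:
idom tree: L1←L0 L2←L0 L3←L2 L4←L3 L5←L4 L6←L5 L7←L5 L8←L4
Dom at joins:
  L2: preds {L0,L5,L8}: {L0} ∩ {L0,L2,L3,L4,L5} ∩ {L0,L2,L3,L4,L8} = {L0}; idom=L0
  L8: preds {L4,L7}: {L0,L2,L3,L4} ∩ {L0,L2,L3,L4,L5,L7} = {L0,L2,L3,L4}; idom=L4

Frontier:
  join L2 pred L0: · stop@L0
  join L2 pred L5: L5→L4→L3→L2 stop@L0
  join L2 pred L8: L8→L4→L3→L2 stop@L0
  join L8 pred L4: · stop@L4
  join L8 pred L7: L7→L5 stop@L4
  DF(L0)=∅
  DF(L1)=∅
  DF(L2)={L2}
  DF(L3)={L2}
  DF(L4)={L2}
  DF(L5)={L2,L8}
  DF(L6)=∅
  DF(L7)={L8}
  DF(L8)={L2}

φ for j: defs {L3,L5,L7}
  DF⁺ = {L2,L8}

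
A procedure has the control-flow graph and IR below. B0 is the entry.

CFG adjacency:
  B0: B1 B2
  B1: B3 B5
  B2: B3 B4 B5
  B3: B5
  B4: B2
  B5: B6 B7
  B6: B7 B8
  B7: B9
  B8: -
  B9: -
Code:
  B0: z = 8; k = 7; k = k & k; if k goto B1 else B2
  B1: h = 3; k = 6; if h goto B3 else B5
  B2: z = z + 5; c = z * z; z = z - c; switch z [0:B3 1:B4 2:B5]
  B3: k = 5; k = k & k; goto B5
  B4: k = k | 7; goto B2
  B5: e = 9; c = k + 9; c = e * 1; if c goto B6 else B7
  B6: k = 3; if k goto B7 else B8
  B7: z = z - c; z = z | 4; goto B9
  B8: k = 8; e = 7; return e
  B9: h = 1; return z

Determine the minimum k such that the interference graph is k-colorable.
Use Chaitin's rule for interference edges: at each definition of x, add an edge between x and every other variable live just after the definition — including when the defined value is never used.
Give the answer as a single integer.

Answer: 4

Derivation:
Per-block:
  B0 def {k,z} use ∅
  B1 def {h,k} use ∅
  B2 def {c,z} use {z}
  B3 def {k} use ∅
  B4 def {k} use {k}
  B5 def {c,e} use {k}
  B6 def {k} use ∅
  B7 def {z} use {c,z}
  B8 def {e,k} use ∅
  B9 def {h} use {z}

Backward fixpoint:
  B0: in=∅ out={k,z}
  B1: in={z} out={k,z}
  B2: in={k,z} out={k,z}
  B3: in={z} out={k,z}
  B4: in={k,z} out={k,z}
  B5: in={k,z} out={c,z}
  B6: in={c,z} out={c,z}
  B7: in={c,z} out={z}
  B8: in=∅ out=∅
  B9: in={z} out=∅

Conflict graph:
  c — {e,k,z}
  e — {c,k,z}
  h — {k,z}
  k — {c,e,h,z}
  z — {c,e,h,k}

Colouring:
  lower bound: {c,e,k,z} mutually conflict ⇒ χ ≥ 4
  assign c→R2 e→R3 h→R2 k→R0 z→R1 — no edge inside a register ⇒ χ ≤ 4
  χ = 4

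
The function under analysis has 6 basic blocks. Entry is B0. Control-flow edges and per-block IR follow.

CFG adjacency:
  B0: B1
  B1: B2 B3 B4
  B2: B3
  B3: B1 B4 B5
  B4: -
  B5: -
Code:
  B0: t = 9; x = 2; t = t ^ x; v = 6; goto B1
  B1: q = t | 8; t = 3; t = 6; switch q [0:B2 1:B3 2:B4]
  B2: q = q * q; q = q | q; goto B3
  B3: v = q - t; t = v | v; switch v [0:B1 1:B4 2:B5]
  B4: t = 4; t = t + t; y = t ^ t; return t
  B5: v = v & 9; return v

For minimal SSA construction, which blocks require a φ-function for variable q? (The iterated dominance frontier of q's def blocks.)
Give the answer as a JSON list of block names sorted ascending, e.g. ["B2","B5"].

Answer: ["B1", "B3", "B4"]

Working:
idom tree: B1←B0 B2←B1 B3←B1 B4←B1 B5←B3
Dom∩ at merges:
  B1: preds {B0,B3}: {B0} ∩ {B0,B1,B3} = {B0}; idom=B0
  B3: preds {B1,B2}: {B0,B1} ∩ {B0,B1,B2} = {B0,B1}; idom=B1
  B4: preds {B1,B3}: {B0,B1} ∩ {B0,B1,B3} = {B0,B1}; idom=B1

Frontier:
  join B1 pred B0: · stop@B0
  join B1 pred B3: B3→B1 stop@B0
  join B3 pred B1: · stop@B1
  join B3 pred B2: B2 stop@B1
  join B4 pred B1: · stop@B1
  join B4 pred B3: B3 stop@B1
  DF(B0)=∅
  DF(B1)={B1}
  DF(B2)={B3}
  DF(B3)={B1,B4}
  DF(B4)=∅
  DF(B5)=∅

φ for q: defs {B1,B2}
  DF⁺ = {B1,B3,B4}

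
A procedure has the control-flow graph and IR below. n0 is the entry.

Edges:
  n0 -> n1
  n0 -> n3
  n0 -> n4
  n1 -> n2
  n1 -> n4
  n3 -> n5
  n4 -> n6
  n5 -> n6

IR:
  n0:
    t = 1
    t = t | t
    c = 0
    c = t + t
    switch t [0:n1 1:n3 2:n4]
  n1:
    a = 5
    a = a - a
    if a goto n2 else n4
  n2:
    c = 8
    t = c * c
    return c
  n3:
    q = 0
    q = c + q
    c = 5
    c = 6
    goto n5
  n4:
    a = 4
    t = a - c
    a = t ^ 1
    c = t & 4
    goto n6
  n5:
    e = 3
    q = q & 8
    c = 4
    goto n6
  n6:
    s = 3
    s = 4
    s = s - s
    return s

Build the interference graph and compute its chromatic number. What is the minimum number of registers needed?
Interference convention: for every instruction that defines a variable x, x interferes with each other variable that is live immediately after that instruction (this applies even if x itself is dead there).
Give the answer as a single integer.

Answer: 3

Working:
Block summaries:
  n0: {c,t} / ∅
  n1: {a} / ∅
  n2: {c,t} / ∅
  n3: {c,q} / {c}
  n4: {a,c,t} / {c}
  n5: {c,e,q} / {q}
  n6: {s} / ∅

Liveness:
  live n0: ∅→{c}
  live n1: {c}→{c}
  live n2: ∅→∅
  live n3: {c}→{q}
  live n4: {c}→∅
  live n5: {q}→∅
  live n6: ∅→∅

Interfere edges:
  a↔{c,t}
  c↔{a,q,t}
  e↔{q}
  q↔{c,e}
  s↔∅
  t↔{a,c}

Registers:
  clique {a,c,t} ⇒ need ≥ 3
  3-colouring: R0={c,e,s}  R1={a,q}  R2={t}
  χ = 3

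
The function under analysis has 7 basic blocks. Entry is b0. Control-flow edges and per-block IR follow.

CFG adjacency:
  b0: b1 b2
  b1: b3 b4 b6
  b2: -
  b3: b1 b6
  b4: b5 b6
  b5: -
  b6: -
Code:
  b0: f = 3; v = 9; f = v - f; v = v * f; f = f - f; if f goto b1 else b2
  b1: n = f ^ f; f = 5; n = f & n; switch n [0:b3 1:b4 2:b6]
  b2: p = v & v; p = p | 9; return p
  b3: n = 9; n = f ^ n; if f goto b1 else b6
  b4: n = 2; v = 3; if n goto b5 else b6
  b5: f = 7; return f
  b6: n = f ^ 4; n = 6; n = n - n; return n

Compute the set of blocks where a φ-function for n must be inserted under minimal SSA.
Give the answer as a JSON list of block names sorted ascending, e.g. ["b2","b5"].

idom tree: b1←b0 b2←b0 b3←b1 b4←b1 b5←b4 b6←b1
Dom∩ at merges:
  b1: preds {b0,b3}: {b0} ∩ {b0,b1,b3} = {b0}; idom=b0
  b6: preds {b1,b3,b4}: {b0,b1} ∩ {b0,b1,b3} ∩ {b0,b1,b4} = {b0,b1}; idom=b1

Frontier:
  b1←b0: walk · to b0
  b1←b3: walk b3→b1 to b0
  b6←b1: walk · to b1
  b6←b3: walk b3 to b1
  b6←b4: walk b4 to b1
  DF(b0)=∅
  DF(b1)={b1}
  DF(b2)=∅
  DF(b3)={b1,b6}
  DF(b4)={b6}
  DF(b5)=∅
  DF(b6)=∅

φ for n: defs {b1,b3,b4,b6}
  DF⁺ = {b1,b6}

Answer: ["b1", "b6"]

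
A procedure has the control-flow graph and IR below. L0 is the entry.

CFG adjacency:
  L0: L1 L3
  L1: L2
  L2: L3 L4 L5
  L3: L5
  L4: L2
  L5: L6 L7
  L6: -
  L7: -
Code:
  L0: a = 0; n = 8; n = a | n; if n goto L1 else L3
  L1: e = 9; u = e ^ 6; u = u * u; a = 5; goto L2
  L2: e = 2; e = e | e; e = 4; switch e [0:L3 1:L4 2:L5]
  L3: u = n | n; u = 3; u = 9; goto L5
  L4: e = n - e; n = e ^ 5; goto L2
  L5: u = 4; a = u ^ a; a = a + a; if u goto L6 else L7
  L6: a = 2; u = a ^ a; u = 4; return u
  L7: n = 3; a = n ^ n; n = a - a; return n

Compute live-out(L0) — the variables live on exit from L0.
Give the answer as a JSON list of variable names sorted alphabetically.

Per-block:
  L0: def={a,n} ue=∅
  L1: def={a,e,u} ue=∅
  L2: def={e} ue=∅
  L3: def={u} ue={n}
  L4: def={e,n} ue={e,n}
  L5: def={a,u} ue={a}
  L6: def={a,u} ue=∅
  L7: def={a,n} ue=∅

Liveness:
  live L0: ∅→{a,n}
  live L1: {n}→{a,n}
  live L2: {a,n}→{a,e,n}
  live L3: {a,n}→{a}
  live L4: {a,e,n}→{a,n}
  live L5: {a}→∅
  live L6: ∅→∅
  live L7: ∅→∅

live-out(L0) = ["a", "n"]

Answer: ["a", "n"]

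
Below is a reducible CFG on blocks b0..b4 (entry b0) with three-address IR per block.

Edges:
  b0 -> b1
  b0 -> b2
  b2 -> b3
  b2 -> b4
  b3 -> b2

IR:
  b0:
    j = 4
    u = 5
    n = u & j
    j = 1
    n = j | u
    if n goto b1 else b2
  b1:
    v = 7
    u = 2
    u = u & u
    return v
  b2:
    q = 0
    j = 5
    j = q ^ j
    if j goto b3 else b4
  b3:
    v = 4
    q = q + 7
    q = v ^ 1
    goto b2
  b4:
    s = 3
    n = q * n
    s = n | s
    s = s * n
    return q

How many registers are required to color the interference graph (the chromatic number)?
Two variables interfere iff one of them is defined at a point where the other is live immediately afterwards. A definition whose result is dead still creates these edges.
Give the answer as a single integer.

Answer: 3

Working:
Block summaries:
  b0 def {j,n,u} use ∅
  b1 def {u,v} use ∅
  b2 def {j,q} use ∅
  b3 def {q,v} use {q}
  b4 def {n,s} use {n,q}

Liveness:
  b0 li=∅ lo={n}
  b1 li=∅ lo=∅
  b2 li={n} lo={n,q}
  b3 li={n,q} lo={n}
  b4 li={n,q} lo=∅

Conflict graph:
  j↔{n,q,u}
  n↔{j,q,s,u,v}
  q↔{j,n,s,v}
  s↔{n,q}
  u↔{j,n,v}
  v↔{n,q,u}

Chromatic number:
  {j,n,q} pairwise interfere (3-clique) ⇒ χ ≥ 3
  assign j→R2 n→R0 q→R1 s→R2 u→R1 v→R2 — no edge inside a register ⇒ χ ≤ 3
  χ = 3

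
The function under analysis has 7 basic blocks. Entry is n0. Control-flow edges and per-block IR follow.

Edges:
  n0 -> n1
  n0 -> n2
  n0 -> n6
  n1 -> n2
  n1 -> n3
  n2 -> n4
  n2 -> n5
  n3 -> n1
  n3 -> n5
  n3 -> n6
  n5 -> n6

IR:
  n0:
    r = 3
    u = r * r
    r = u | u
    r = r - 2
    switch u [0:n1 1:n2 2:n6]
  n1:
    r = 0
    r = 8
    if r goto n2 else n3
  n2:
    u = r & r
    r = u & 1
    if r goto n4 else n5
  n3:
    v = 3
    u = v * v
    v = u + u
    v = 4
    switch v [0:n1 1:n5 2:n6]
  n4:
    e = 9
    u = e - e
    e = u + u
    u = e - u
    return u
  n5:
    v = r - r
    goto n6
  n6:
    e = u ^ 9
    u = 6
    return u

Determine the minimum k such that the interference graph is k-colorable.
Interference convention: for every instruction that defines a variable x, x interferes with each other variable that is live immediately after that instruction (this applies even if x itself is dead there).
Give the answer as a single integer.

Answer: 3

Derivation:
Per-block:
  n0 def {r,u} use ∅
  n1 def {r} use ∅
  n2 def {r,u} use {r}
  n3 def {u,v} use ∅
  n4 def {e,u} use ∅
  n5 def {v} use {r}
  n6 def {e,u} use {u}

Backward fixpoint:
  n0 li=∅ lo={r,u}
  n1 li=∅ lo={r}
  n2 li={r} lo={r,u}
  n3 li={r} lo={r,u}
  n4 li=∅ lo=∅
  n5 li={r,u} lo={u}
  n6 li={u} lo=∅

Interference:
  e: {u}
  r: {u,v}
  u: {e,r,v}
  v: {r,u}

Chromatic number:
  clique {r,u,v} ⇒ need ≥ 3
  3-colouring: c0={u}  c1={e,r}  c2={v}
  χ = 3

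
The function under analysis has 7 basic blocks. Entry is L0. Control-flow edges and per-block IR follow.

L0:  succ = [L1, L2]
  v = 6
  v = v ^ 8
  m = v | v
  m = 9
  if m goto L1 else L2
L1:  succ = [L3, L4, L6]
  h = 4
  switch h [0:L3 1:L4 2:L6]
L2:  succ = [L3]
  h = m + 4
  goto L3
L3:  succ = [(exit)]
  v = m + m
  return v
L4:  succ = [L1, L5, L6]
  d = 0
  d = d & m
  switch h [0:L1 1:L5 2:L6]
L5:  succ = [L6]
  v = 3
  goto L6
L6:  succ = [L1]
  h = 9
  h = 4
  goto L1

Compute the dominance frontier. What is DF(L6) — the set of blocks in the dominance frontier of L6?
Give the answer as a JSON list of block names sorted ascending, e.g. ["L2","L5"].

Answer: ["L1"]

Derivation:
idom tree: L1←L0 L2←L0 L3←L0 L4←L1 L5←L4 L6←L1
Join-block Dom:
  L1: preds {L0,L4,L6}: {L0} ∩ {L0,L1,L4} ∩ {L0,L1,L6} = {L0}; idom=L0
  L3: preds {L1,L2}: {L0,L1} ∩ {L0,L2} = {L0}; idom=L0
  L6: preds {L1,L4,L5}: {L0,L1} ∩ {L0,L1,L4} ∩ {L0,L1,L4,L5} = {L0,L1}; idom=L1

Frontier:
  join L1 pred L0: · stop@L0
  join L1 pred L4: L4→L1 stop@L0
  join L1 pred L6: L6→L1 stop@L0
  join L3 pred L1: L1 stop@L0
  join L3 pred L2: L2 stop@L0
  join L6 pred L1: · stop@L1
  join L6 pred L4: L4 stop@L1
  join L6 pred L5: L5→L4 stop@L1
  L0: DF=∅
  L1: DF={L1,L3}
  L2: DF={L3}
  L3: DF=∅
  L4: DF={L1,L6}
  L5: DF={L6}
  L6: DF={L1}

DF(L6) = ["L1"]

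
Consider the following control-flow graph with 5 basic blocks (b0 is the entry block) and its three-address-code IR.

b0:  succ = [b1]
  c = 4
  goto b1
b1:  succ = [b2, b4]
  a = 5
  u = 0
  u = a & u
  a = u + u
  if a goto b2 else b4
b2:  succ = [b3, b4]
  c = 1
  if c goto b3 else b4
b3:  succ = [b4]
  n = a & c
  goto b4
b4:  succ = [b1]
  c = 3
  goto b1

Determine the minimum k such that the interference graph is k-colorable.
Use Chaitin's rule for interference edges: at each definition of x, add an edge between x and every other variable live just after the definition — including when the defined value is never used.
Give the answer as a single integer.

Answer: 2

Analysis:
Per-block:
  b0: {c} / ∅
  b1: {a,u} / ∅
  b2: {c} / ∅
  b3: {n} / {a,c}
  b4: {c} / ∅

Live sets:
  b0: in=∅ out=∅
  b1: in=∅ out={a}
  b2: in={a} out={a,c}
  b3: in={a,c} out=∅
  b4: in=∅ out=∅

Interference:
  a: {c,u}
  c: {a}
  n: ∅
  u: {a}

Chromatic number:
  clique {a,c} ⇒ need ≥ 2
  2-colouring: c0={a,n}  c1={c,u}
  χ = 2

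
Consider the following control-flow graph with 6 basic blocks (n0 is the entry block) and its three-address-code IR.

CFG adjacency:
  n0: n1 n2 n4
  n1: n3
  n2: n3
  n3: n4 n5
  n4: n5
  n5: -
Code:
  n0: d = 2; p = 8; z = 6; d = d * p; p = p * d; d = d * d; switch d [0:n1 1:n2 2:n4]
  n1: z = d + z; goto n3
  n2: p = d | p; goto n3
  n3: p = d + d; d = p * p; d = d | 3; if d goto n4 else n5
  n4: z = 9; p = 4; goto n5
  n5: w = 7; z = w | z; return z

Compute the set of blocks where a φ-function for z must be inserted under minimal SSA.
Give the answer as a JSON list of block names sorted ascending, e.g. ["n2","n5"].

idom tree: n1←n0 n2←n0 n3←n0 n4←n0 n5←n0
Join-block Dom:
  n3: preds {n1,n2}: {n0,n1} ∩ {n0,n2} = {n0}; idom=n0
  n4: preds {n0,n3}: {n0} ∩ {n0,n3} = {n0}; idom=n0
  n5: preds {n3,n4}: {n0,n3} ∩ {n0,n4} = {n0}; idom=n0

Frontier:
  n3←n1: walk n1 to n0
  n3←n2: walk n2 to n0
  n4←n0: walk · to n0
  n4←n3: walk n3 to n0
  n5←n3: walk n3 to n0
  n5←n4: walk n4 to n0
  n0: DF=∅
  n1: DF={n3}
  n2: DF={n3}
  n3: DF={n4,n5}
  n4: DF={n5}
  n5: DF=∅

φ for z: defs {n0,n1,n4,n5}
  DF⁺ = {n3,n4,n5}

Answer: ["n3", "n4", "n5"]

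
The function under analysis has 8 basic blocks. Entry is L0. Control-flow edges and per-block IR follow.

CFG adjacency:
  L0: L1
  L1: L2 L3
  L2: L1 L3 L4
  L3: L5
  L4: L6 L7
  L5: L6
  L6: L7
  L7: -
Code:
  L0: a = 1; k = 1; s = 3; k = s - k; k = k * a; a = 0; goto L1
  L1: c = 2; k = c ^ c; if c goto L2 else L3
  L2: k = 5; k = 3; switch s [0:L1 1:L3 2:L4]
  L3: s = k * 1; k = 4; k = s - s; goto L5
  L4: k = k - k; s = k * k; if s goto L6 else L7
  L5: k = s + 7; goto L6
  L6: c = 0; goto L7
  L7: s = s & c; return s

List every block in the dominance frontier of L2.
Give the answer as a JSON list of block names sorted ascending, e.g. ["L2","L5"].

Answer: ["L1", "L3", "L6", "L7"]

Analysis:
idom tree: L1←L0 L2←L1 L3←L1 L4←L2 L5←L3 L6←L1 L7←L1
Dom∩ at merges:
  L1: preds {L0,L2}: {L0} ∩ {L0,L1,L2} = {L0}; idom=L0
  L3: preds {L1,L2}: {L0,L1} ∩ {L0,L1,L2} = {L0,L1}; idom=L1
  L6: preds {L4,L5}: {L0,L1,L2,L4} ∩ {L0,L1,L3,L5} = {L0,L1}; idom=L1
  L7: preds {L4,L6}: {L0,L1,L2,L4} ∩ {L0,L1,L6} = {L0,L1}; idom=L1

DF walk-up:
  L1←L0: walk · to L0
  L1←L2: walk L2→L1 to L0
  L3←L1: walk · to L1
  L3←L2: walk L2 to L1
  L6←L4: walk L4→L2 to L1
  L6←L5: walk L5→L3 to L1
  L7←L4: walk L4→L2 to L1
  L7←L6: walk L6 to L1
  DF(L0)=∅
  DF(L1)={L1}
  DF(L2)={L1,L3,L6,L7}
  DF(L3)={L6}
  DF(L4)={L6,L7}
  DF(L5)={L6}
  DF(L6)={L7}
  DF(L7)=∅

DF(L2) = ["L1", "L3", "L6", "L7"]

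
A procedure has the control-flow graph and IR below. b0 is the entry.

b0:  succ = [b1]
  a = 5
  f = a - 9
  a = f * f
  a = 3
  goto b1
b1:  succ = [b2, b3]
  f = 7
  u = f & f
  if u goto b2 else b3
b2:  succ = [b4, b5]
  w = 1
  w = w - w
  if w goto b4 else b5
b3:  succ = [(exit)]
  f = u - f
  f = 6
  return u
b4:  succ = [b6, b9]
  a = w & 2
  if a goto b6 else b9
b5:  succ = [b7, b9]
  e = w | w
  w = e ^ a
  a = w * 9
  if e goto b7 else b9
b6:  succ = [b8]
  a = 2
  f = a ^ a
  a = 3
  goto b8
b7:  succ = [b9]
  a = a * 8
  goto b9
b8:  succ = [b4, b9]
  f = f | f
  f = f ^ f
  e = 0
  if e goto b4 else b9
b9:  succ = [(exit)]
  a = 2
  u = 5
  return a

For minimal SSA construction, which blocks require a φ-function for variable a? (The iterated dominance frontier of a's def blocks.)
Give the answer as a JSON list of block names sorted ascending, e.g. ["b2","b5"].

Answer: ["b4", "b9"]

Derivation:
idom tree: b1←b0 b2←b1 b3←b1 b4←b2 b5←b2 b6←b4 b7←b5 b8←b6 b9←b2
Join-block Dom:
  b4: preds {b2,b8}: {b0,b1,b2} ∩ {b0,b1,b2,b4,b6,b8} = {b0,b1,b2}; idom=b2
  b9: preds {b4,b5,b7,b8}: {b0,b1,b2,b4} ∩ {b0,b1,b2,b5} ∩ {b0,b1,b2,b5,b7} ∩ {b0,b1,b2,b4,b6,b8} = {b0,b1,b2}; idom=b2

DF derivation:
  join b4 pred b2: · stop@b2
  join b4 pred b8: b8→b6→b4 stop@b2
  join b9 pred b4: b4 stop@b2
  join b9 pred b5: b5 stop@b2
  join b9 pred b7: b7→b5 stop@b2
  join b9 pred b8: b8→b6→b4 stop@b2
  b0: DF=∅
  b1: DF=∅
  b2: DF=∅
  b3: DF=∅
  b4: DF={b4,b9}
  b5: DF={b9}
  b6: DF={b4,b9}
  b7: DF={b9}
  b8: DF={b4,b9}
  b9: DF=∅

φ for a: defs {b0,b4,b5,b6,b7,b9}
  DF⁺ = {b4,b9}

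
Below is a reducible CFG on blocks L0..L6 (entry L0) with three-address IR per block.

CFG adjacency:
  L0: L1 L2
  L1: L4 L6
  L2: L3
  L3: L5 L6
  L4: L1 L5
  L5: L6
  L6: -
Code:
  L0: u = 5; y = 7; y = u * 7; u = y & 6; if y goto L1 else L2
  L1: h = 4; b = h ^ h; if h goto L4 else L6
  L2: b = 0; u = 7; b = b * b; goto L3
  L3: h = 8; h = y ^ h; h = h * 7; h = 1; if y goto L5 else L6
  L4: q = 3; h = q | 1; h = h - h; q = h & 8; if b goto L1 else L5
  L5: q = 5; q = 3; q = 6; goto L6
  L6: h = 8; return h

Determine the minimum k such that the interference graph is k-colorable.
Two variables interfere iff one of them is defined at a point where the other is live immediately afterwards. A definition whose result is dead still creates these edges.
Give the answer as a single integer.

Block summaries:
  L0 def {u,y} use ∅
  L1 def {b,h} use ∅
  L2 def {b,u} use ∅
  L3 def {h} use {y}
  L4 def {h,q} use {b}
  L5 def {q} use ∅
  L6 def {h} use ∅

Liveness:
  L0 li=∅ lo={y}
  L1 li=∅ lo={b}
  L2 li={y} lo={y}
  L3 li={y} lo=∅
  L4 li={b} lo=∅
  L5 li=∅ lo=∅
  L6 li=∅ lo=∅

Interfere edges:
  b↔{h,q,u,y}
  h↔{b,y}
  q↔{b}
  u↔{b,y}
  y↔{b,h,u}

Colouring:
  {b,h,y} pairwise interfere (3-clique) ⇒ χ ≥ 3
  3-colouring: R0={b}  R1={q,y}  R2={h,u}
  χ = 3

Answer: 3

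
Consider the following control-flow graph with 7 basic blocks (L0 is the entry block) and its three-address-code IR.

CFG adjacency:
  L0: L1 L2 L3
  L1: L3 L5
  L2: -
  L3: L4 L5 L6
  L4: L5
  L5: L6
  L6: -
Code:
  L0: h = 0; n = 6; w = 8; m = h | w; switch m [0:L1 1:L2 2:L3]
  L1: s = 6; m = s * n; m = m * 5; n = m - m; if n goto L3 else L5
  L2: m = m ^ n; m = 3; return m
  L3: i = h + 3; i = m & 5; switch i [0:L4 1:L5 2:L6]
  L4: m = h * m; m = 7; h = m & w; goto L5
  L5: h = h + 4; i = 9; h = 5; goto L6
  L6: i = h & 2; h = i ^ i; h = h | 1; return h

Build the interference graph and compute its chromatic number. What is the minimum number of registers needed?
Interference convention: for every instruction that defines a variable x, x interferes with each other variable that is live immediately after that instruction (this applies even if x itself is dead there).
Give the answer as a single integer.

def/use:
  L0: {h,m,n,w} / ∅
  L1: {m,n,s} / {n}
  L2: {m} / {m,n}
  L3: {i} / {h,m}
  L4: {h,m} / {h,m,w}
  L5: {h,i} / {h}
  L6: {h,i} / {h}

Backward fixpoint:
  L0 li=∅ lo={h,m,n,w}
  L1 li={h,n,w} lo={h,m,w}
  L2 li={m,n} lo=∅
  L3 li={h,m,w} lo={h,m,w}
  L4 li={h,m,w} lo={h}
  L5 li={h} lo={h}
  L6 li={h} lo=∅

Interference:
  h↔{i,m,n,s,w}
  i↔{h,m,w}
  m↔{h,i,n,w}
  n↔{h,m,s,w}
  s↔{h,n,w}
  w↔{h,i,m,n,s}

Colouring:
  {h,i,m,w} pairwise interfere (4-clique) ⇒ χ ≥ 4
  assign h→c0 i→c3 m→c2 n→c3 s→c2 w→c1 — no edge inside a register ⇒ χ ≤ 4
  χ = 4

Answer: 4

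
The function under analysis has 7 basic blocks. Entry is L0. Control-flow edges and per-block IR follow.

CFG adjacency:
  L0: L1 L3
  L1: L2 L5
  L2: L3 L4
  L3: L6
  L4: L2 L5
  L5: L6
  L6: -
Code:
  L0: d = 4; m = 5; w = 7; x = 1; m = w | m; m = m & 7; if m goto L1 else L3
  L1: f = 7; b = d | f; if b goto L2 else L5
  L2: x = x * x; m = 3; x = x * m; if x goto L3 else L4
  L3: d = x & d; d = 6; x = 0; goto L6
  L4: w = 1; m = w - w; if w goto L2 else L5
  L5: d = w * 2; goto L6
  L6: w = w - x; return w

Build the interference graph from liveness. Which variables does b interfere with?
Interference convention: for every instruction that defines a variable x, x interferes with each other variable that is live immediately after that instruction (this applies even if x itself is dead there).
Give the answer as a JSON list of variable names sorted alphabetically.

Block summaries:
  L0 def {d,m,w,x} use ∅
  L1 def {b,f} use {d}
  L2 def {m,x} use {x}
  L3 def {d,x} use {d,x}
  L4 def {m,w} use ∅
  L5 def {d} use {w}
  L6 def {w} use {w,x}

Backward fixpoint:
  L0: in=∅ out={d,w,x}
  L1: in={d,w,x} out={d,w,x}
  L2: in={d,w,x} out={d,w,x}
  L3: in={d,w,x} out={w,x}
  L4: in={d,x} out={d,w,x}
  L5: in={w,x} out={w,x}
  L6: in={w,x} out=∅

Interference:
  b — {d,w,x}
  d — {b,f,m,w,x}
  f — {d,w,x}
  m — {d,w,x}
  w — {b,d,f,m,x}
  x — {b,d,f,m,w}

N(b) = ["d", "w", "x"]

Answer: ["d", "w", "x"]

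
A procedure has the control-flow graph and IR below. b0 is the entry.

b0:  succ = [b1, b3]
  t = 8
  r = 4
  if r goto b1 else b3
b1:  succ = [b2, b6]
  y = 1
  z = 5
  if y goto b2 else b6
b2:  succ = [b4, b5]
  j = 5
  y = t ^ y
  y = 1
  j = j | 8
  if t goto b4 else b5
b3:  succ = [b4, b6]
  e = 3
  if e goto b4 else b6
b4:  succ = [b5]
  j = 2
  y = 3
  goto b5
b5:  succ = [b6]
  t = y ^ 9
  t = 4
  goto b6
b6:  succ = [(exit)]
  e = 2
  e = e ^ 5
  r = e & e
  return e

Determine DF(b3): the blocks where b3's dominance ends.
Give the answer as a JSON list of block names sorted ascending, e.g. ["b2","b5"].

idom tree: b1←b0 b2←b1 b3←b0 b4←b0 b5←b0 b6←b0
Dom∩ at merges:
  b4: preds {b2,b3}: {b0,b1,b2} ∩ {b0,b3} = {b0}; idom=b0
  b5: preds {b2,b4}: {b0,b1,b2} ∩ {b0,b4} = {b0}; idom=b0
  b6: preds {b1,b3,b5}: {b0,b1} ∩ {b0,b3} ∩ {b0,b5} = {b0}; idom=b0

Frontier:
  b4←b2: walk b2→b1 to b0
  b4←b3: walk b3 to b0
  b5←b2: walk b2→b1 to b0
  b5←b4: walk b4 to b0
  b6←b1: walk b1 to b0
  b6←b3: walk b3 to b0
  b6←b5: walk b5 to b0
  b0 → ∅
  b1 → {b4,b5,b6}
  b2 → {b4,b5}
  b3 → {b4,b6}
  b4 → {b5}
  b5 → {b6}
  b6 → ∅

DF(b3) = ["b4", "b6"]

Answer: ["b4", "b6"]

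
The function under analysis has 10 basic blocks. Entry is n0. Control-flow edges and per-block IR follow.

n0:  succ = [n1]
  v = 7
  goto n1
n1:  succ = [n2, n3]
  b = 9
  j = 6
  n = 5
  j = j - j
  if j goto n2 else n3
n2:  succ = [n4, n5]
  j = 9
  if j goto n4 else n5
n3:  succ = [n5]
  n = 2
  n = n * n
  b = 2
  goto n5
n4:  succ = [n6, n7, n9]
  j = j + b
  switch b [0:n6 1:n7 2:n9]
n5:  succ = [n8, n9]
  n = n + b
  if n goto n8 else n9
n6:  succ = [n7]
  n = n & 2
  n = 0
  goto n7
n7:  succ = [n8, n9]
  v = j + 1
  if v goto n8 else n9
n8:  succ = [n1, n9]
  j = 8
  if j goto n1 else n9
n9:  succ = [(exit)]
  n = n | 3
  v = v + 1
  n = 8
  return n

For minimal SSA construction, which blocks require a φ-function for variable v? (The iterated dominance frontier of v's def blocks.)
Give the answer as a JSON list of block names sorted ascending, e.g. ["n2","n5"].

Answer: ["n1", "n8", "n9"]

Analysis:
idom tree: n1←n0 n2←n1 n3←n1 n4←n2 n5←n1 n6←n4 n7←n4 n8←n1 n9←n1
Dom at joins:
  n1: preds {n0,n8}: {n0} ∩ {n0,n1,n8} = {n0}; idom=n0
  n5: preds {n2,n3}: {n0,n1,n2} ∩ {n0,n1,n3} = {n0,n1}; idom=n1
  n7: preds {n4,n6}: {n0,n1,n2,n4} ∩ {n0,n1,n2,n4,n6} = {n0,n1,n2,n4}; idom=n4
  n8: preds {n5,n7}: {n0,n1,n5} ∩ {n0,n1,n2,n4,n7} = {n0,n1}; idom=n1
  n9: preds {n4,n5,n7,n8}: {n0,n1,n2,n4} ∩ {n0,n1,n5} ∩ {n0,n1,n2,n4,n7} ∩ {n0,n1,n8} = {n0,n1}; idom=n1

DF derivation:
  join n1 pred n0: · stop@n0
  join n1 pred n8: n8→n1 stop@n0
  join n5 pred n2: n2 stop@n1
  join n5 pred n3: n3 stop@n1
  join n7 pred n4: · stop@n4
  join n7 pred n6: n6 stop@n4
  join n8 pred n5: n5 stop@n1
  join n8 pred n7: n7→n4→n2 stop@n1
  join n9 pred n4: n4→n2 stop@n1
  join n9 pred n5: n5 stop@n1
  join n9 pred n7: n7→n4→n2 stop@n1
  join n9 pred n8: n8 stop@n1
  n0 → ∅
  n1 → {n1}
  n2 → {n5,n8,n9}
  n3 → {n5}
  n4 → {n8,n9}
  n5 → {n8,n9}
  n6 → {n7}
  n7 → {n8,n9}
  n8 → {n1,n9}
  n9 → ∅

φ for v: defs {n0,n7,n9}
  DF⁺ = {n1,n8,n9}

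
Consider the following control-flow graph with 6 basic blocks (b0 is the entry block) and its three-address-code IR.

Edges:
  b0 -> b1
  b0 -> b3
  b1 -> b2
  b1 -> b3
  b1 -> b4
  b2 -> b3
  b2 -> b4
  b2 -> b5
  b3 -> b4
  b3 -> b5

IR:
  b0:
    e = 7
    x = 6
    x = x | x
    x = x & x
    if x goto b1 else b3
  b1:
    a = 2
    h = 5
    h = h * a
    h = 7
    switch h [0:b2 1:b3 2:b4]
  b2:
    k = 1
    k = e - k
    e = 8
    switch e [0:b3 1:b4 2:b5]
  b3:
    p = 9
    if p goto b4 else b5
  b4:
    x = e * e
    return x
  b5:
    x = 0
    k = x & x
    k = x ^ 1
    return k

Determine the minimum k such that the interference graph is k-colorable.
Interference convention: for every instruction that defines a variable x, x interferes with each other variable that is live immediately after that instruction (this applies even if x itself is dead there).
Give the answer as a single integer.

def/use:
  b0: def={e,x} ue=∅
  b1: def={a,h} ue=∅
  b2: def={e,k} ue={e}
  b3: def={p} ue=∅
  b4: def={x} ue={e}
  b5: def={k,x} ue=∅

Live sets:
  b0 li=∅ lo={e}
  b1 li={e} lo={e}
  b2 li={e} lo={e}
  b3 li={e} lo={e}
  b4 li={e} lo=∅
  b5 li=∅ lo=∅

Interference:
  a↔{e,h}
  e↔{a,h,k,p,x}
  h↔{a,e}
  k↔{e,x}
  p↔{e}
  x↔{e,k}

Chromatic number:
  {a,e,h} pairwise interfere (3-clique) ⇒ χ ≥ 3
  3-colouring: c0={e}  c1={a,k,p}  c2={h,x}
  χ = 3

Answer: 3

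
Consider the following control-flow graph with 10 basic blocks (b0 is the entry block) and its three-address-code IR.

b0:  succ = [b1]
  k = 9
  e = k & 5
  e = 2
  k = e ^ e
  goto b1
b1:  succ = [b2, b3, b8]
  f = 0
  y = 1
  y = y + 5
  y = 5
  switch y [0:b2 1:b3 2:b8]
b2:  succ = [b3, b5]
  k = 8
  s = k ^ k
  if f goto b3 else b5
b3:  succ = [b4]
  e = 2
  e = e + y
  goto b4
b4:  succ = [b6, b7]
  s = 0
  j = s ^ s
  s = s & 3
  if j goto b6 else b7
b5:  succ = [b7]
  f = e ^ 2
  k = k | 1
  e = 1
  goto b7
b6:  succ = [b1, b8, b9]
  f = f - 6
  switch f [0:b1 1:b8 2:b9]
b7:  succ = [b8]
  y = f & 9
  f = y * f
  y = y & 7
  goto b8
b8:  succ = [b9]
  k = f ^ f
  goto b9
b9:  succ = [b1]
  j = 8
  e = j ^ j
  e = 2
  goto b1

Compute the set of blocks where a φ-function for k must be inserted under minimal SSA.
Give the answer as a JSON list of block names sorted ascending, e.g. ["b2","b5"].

Answer: ["b1", "b3", "b7", "b8", "b9"]

Working:
idom tree: b1←b0 b2←b1 b3←b1 b4←b3 b5←b2 b6←b4 b7←b1 b8←b1 b9←b1
Dom at joins:
  b1: preds {b0,b6,b9}: {b0} ∩ {b0,b1,b3,b4,b6} ∩ {b0,b1,b9} = {b0}; idom=b0
  b3: preds {b1,b2}: {b0,b1} ∩ {b0,b1,b2} = {b0,b1}; idom=b1
  b7: preds {b4,b5}: {b0,b1,b3,b4} ∩ {b0,b1,b2,b5} = {b0,b1}; idom=b1
  b8: preds {b1,b6,b7}: {b0,b1} ∩ {b0,b1,b3,b4,b6} ∩ {b0,b1,b7} = {b0,b1}; idom=b1
  b9: preds {b6,b8}: {b0,b1,b3,b4,b6} ∩ {b0,b1,b8} = {b0,b1}; idom=b1

Frontier:
  b1←b0: walk · to b0
  b1←b6: walk b6→b4→b3→b1 to b0
  b1←b9: walk b9→b1 to b0
  b3←b1: walk · to b1
  b3←b2: walk b2 to b1
  b7←b4: walk b4→b3 to b1
  b7←b5: walk b5→b2 to b1
  b8←b1: walk · to b1
  b8←b6: walk b6→b4→b3 to b1
  b8←b7: walk b7 to b1
  b9←b6: walk b6→b4→b3 to b1
  b9←b8: walk b8 to b1
  b0: DF=∅
  b1: DF={b1}
  b2: DF={b3,b7}
  b3: DF={b1,b7,b8,b9}
  b4: DF={b1,b7,b8,b9}
  b5: DF={b7}
  b6: DF={b1,b8,b9}
  b7: DF={b8}
  b8: DF={b9}
  b9: DF={b1}

φ for k: defs {b0,b2,b5,b8}
  DF⁺ = {b1,b3,b7,b8,b9}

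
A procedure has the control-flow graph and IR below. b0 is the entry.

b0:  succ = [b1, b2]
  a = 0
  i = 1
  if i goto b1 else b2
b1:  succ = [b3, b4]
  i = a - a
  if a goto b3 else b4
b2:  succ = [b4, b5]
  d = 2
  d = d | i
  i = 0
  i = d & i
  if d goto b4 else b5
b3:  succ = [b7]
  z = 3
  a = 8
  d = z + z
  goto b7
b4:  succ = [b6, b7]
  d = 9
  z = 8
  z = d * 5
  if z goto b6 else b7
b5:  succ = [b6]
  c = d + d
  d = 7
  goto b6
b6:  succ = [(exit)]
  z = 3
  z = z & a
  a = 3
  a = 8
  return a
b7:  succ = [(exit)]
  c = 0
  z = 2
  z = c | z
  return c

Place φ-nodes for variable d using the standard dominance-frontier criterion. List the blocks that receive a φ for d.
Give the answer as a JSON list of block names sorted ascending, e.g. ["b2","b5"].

idom tree: b1←b0 b2←b0 b3←b1 b4←b0 b5←b2 b6←b0 b7←b0
Dom∩ at merges:
  b4: preds {b1,b2}: {b0,b1} ∩ {b0,b2} = {b0}; idom=b0
  b6: preds {b4,b5}: {b0,b4} ∩ {b0,b2,b5} = {b0}; idom=b0
  b7: preds {b3,b4}: {b0,b1,b3} ∩ {b0,b4} = {b0}; idom=b0

DF derivation:
  b4←b1: walk b1 to b0
  b4←b2: walk b2 to b0
  b6←b4: walk b4 to b0
  b6←b5: walk b5→b2 to b0
  b7←b3: walk b3→b1 to b0
  b7←b4: walk b4 to b0
  b0: DF=∅
  b1: DF={b4,b7}
  b2: DF={b4,b6}
  b3: DF={b7}
  b4: DF={b6,b7}
  b5: DF={b6}
  b6: DF=∅
  b7: DF=∅

φ for d: defs {b2,b3,b4,b5}
  DF⁺ = {b4,b6,b7}

Answer: ["b4", "b6", "b7"]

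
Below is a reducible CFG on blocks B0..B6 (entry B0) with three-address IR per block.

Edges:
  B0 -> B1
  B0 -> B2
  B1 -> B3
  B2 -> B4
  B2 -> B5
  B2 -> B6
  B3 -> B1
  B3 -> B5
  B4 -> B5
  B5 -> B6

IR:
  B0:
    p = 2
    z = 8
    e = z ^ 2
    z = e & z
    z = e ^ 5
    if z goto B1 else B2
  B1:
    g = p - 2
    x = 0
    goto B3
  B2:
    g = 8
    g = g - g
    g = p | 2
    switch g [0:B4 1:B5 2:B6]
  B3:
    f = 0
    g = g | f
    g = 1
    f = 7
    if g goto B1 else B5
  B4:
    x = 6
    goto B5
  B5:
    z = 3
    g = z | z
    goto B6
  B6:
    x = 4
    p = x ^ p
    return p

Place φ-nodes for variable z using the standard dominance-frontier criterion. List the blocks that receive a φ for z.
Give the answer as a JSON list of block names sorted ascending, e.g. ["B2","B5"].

Answer: ["B6"]

Derivation:
idom tree: B1←B0 B2←B0 B3←B1 B4←B2 B5←B0 B6←B0
Join-block Dom:
  B1: preds {B0,B3}: {B0} ∩ {B0,B1,B3} = {B0}; idom=B0
  B5: preds {B2,B3,B4}: {B0,B2} ∩ {B0,B1,B3} ∩ {B0,B2,B4} = {B0}; idom=B0
  B6: preds {B2,B5}: {B0,B2} ∩ {B0,B5} = {B0}; idom=B0

DF derivation:
  B1←B0: walk · to B0
  B1←B3: walk B3→B1 to B0
  B5←B2: walk B2 to B0
  B5←B3: walk B3→B1 to B0
  B5←B4: walk B4→B2 to B0
  B6←B2: walk B2 to B0
  B6←B5: walk B5 to B0
  B0: DF=∅
  B1: DF={B1,B5}
  B2: DF={B5,B6}
  B3: DF={B1,B5}
  B4: DF={B5}
  B5: DF={B6}
  B6: DF=∅

φ for z: defs {B0,B5}
  DF⁺ = {B6}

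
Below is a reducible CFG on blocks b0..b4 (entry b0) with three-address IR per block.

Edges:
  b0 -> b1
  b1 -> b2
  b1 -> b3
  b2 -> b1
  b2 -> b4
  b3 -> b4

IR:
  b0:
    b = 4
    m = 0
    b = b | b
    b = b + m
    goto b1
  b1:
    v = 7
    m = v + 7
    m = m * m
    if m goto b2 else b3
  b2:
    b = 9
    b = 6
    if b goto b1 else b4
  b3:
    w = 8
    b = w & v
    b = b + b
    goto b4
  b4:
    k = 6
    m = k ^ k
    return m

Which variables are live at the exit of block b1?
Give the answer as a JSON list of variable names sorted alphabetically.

Per-block:
  b0 def {b,m} use ∅
  b1 def {m,v} use ∅
  b2 def {b} use ∅
  b3 def {b,w} use {v}
  b4 def {k,m} use ∅

Backward fixpoint:
  b0: in=∅ out=∅
  b1: in=∅ out={v}
  b2: in=∅ out=∅
  b3: in={v} out=∅
  b4: in=∅ out=∅

live-out(b1) = ["v"]

Answer: ["v"]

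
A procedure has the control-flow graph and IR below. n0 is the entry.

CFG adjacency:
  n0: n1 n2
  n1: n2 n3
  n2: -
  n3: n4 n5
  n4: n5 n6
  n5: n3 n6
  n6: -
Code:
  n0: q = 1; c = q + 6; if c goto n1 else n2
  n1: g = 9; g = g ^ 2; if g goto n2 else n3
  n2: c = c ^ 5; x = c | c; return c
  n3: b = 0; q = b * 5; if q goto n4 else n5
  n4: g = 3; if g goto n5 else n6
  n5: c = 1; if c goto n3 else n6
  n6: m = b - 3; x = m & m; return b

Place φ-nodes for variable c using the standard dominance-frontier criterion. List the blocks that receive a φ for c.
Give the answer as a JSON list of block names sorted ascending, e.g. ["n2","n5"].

Answer: ["n3", "n6"]

Derivation:
idom tree: n1←n0 n2←n0 n3←n1 n4←n3 n5←n3 n6←n3
Dom∩ at merges:
  n2: preds {n0,n1}: {n0} ∩ {n0,n1} = {n0}; idom=n0
  n3: preds {n1,n5}: {n0,n1} ∩ {n0,n1,n3,n5} = {n0,n1}; idom=n1
  n5: preds {n3,n4}: {n0,n1,n3} ∩ {n0,n1,n3,n4} = {n0,n1,n3}; idom=n3
  n6: preds {n4,n5}: {n0,n1,n3,n4} ∩ {n0,n1,n3,n5} = {n0,n1,n3}; idom=n3

Frontier:
  n2←n0: walk · to n0
  n2←n1: walk n1 to n0
  n3←n1: walk · to n1
  n3←n5: walk n5→n3 to n1
  n5←n3: walk · to n3
  n5←n4: walk n4 to n3
  n6←n4: walk n4 to n3
  n6←n5: walk n5 to n3
  DF(n0)=∅
  DF(n1)={n2}
  DF(n2)=∅
  DF(n3)={n3}
  DF(n4)={n5,n6}
  DF(n5)={n3,n6}
  DF(n6)=∅

φ for c: defs {n0,n2,n5}
  DF⁺ = {n3,n6}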